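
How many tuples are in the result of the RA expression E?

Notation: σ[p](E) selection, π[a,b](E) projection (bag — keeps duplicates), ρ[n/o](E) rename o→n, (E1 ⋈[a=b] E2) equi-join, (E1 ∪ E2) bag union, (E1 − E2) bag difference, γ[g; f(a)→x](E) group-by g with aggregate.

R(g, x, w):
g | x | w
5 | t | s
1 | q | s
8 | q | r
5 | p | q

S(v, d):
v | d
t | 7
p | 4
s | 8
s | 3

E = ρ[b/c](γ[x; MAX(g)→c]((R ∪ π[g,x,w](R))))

Per-node cardinality:
  R → 4
  R → 4
  π[g,x,w](R) → 4
  (R ∪ π[g,x,w](R)) → 8
  γ[x; MAX(g)→c]((R ∪ π[g,x,w](R))) → 3
  ρ[b/c](γ[x; MAX(g)→c]((R ∪ π[g,x,w](R)))) → 3

|E| = 3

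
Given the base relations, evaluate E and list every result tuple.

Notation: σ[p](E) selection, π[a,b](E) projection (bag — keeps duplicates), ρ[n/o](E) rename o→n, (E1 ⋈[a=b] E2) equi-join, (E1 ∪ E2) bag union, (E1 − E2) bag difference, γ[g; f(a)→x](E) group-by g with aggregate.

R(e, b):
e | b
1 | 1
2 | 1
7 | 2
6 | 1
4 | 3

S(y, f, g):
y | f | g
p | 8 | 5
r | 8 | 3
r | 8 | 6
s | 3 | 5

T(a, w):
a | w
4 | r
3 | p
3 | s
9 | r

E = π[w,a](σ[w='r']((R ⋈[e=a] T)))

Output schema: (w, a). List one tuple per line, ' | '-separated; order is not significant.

Per-node cardinality:
  R → 5
  T → 4
  (R ⋈[e=a] T) → 1
  σ[w='r']((R ⋈[e=a] T)) → 1
  π[w,a](σ[w='r']((R ⋈[e=a] T))) → 1

== RESULT ==
w | a
r | 4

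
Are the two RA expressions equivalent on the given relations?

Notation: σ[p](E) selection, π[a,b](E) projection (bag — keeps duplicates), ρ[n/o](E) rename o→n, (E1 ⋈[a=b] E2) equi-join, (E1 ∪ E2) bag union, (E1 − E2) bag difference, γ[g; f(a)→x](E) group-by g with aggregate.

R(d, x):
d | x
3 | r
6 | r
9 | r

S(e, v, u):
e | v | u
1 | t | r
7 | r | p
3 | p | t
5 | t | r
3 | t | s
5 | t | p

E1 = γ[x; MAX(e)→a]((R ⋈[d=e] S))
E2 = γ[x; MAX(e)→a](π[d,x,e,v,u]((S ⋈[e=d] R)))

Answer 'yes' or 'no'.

E1 subexpression sizes:
  R → 3
  S → 6
  (R ⋈[d=e] S) → 2
  γ[x; MAX(e)→a]((R ⋈[d=e] S)) → 1
E2 subexpression sizes:
  S → 6
  R → 3
  (S ⋈[e=d] R) → 2
  π[d,x,e,v,u]((S ⋈[e=d] R)) → 2
  γ[x; MAX(e)→a](π[d,x,e,v,u]((S ⋈[e=d] R))) → 1

E1 and E2 produce the same multiset:
x | a
r | 3

yes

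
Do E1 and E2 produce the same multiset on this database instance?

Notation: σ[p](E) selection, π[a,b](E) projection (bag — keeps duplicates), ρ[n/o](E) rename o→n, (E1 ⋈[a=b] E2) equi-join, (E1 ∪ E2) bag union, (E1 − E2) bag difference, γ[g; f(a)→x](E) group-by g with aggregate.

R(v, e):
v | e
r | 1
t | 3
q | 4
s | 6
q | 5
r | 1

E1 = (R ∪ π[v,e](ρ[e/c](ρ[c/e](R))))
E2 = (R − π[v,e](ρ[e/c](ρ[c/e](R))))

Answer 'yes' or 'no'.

E1 stepwise |·|:
  R → 6
  R → 6
  ρ[c/e](R) → 6
  ρ[e/c](ρ[c/e](R)) → 6
  π[v,e](ρ[e/c](ρ[c/e](R))) → 6
  (R ∪ π[v,e](ρ[e/c](ρ[c/e](R)))) → 12
E2 stepwise |·|:
  R → 6
  R → 6
  ρ[c/e](R) → 6
  ρ[e/c](ρ[c/e](R)) → 6
  π[v,e](ρ[e/c](ρ[c/e](R))) → 6
  (R − π[v,e](ρ[e/c](ρ[c/e](R)))) → 0

E1 result:
v | e
q | 4
q | 4
q | 5
q | 5
r | 1
r | 1
r | 1
r | 1
s | 6
s | 6
t | 3
t | 3
E2 result:
v | e
(0 rows)
Witness: ('r', 1) appears 4× in E1 but 0× in E2.

no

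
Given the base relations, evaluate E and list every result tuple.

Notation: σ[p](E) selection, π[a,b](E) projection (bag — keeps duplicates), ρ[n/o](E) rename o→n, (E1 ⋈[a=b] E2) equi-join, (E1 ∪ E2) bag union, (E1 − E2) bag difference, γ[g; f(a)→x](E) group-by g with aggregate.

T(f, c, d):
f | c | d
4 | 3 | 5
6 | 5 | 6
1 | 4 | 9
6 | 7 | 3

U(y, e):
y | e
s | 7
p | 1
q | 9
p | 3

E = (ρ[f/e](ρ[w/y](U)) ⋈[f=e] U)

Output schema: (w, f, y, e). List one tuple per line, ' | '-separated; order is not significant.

Subexpression sizes:
  U → 4
  ρ[w/y](U) → 4
  ρ[f/e](ρ[w/y](U)) → 4
  U → 4
  (ρ[f/e](ρ[w/y](U)) ⋈[f=e] U) → 4

== RESULT ==
w | f | y | e
p | 1 | p | 1
p | 3 | p | 3
q | 9 | q | 9
s | 7 | s | 7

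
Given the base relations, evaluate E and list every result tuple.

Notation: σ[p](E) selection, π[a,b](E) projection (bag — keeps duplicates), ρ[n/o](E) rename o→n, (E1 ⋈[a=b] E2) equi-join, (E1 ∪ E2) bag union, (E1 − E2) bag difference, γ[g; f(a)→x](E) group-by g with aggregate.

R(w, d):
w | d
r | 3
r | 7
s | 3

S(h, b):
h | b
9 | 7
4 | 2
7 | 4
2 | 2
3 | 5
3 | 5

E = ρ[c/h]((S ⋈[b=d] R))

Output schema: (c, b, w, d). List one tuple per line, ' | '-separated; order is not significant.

Per-node cardinality:
  S → 6
  R → 3
  (S ⋈[b=d] R) → 1
  ρ[c/h]((S ⋈[b=d] R)) → 1

== RESULT ==
c | b | w | d
9 | 7 | r | 7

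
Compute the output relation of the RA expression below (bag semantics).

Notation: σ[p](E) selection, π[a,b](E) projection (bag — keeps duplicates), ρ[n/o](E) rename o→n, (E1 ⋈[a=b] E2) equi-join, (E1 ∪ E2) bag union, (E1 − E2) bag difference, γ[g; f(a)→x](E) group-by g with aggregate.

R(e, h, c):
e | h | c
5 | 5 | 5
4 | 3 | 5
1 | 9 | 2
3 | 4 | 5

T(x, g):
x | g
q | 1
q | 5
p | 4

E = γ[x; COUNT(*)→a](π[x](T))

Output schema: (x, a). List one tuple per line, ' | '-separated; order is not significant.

Stepwise |·|:
  T → 3
  π[x](T) → 3
  γ[x; COUNT(*)→a](π[x](T)) → 2

== RESULT ==
x | a
p | 1
q | 2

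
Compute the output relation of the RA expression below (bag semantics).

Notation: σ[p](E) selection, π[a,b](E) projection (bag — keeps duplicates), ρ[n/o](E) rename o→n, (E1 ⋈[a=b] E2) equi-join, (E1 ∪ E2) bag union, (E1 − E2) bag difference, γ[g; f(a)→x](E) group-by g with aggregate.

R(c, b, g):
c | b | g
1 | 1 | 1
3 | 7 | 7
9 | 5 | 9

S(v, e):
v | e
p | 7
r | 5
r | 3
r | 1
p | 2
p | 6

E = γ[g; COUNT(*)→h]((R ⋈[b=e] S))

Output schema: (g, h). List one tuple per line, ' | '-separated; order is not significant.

Stepwise |·|:
  R → 3
  S → 6
  (R ⋈[b=e] S) → 3
  γ[g; COUNT(*)→h]((R ⋈[b=e] S)) → 3

== RESULT ==
g | h
1 | 1
7 | 1
9 | 1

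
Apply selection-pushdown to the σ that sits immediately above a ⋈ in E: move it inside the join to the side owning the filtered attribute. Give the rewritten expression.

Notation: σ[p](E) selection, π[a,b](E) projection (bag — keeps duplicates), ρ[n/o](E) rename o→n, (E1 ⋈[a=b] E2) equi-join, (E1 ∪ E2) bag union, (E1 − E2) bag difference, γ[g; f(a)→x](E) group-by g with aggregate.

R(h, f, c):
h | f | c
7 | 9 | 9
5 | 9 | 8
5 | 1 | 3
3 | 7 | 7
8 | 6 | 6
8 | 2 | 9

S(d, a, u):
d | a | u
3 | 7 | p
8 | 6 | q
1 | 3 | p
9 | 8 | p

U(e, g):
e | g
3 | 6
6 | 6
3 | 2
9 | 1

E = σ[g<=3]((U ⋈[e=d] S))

σ filters on g, owned by the left side.
E' = (σ[g<=3](U) ⋈[e=d] S)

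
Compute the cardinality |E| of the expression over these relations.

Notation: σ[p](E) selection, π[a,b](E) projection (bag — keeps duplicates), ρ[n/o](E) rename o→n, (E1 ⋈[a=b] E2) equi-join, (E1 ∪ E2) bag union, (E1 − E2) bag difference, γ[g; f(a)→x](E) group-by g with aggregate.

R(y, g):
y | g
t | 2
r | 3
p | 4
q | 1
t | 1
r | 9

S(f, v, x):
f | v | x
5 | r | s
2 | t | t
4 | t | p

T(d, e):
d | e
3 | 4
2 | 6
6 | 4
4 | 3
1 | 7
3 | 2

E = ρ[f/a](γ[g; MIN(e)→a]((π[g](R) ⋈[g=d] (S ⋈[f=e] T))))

Row counts bottom-up:
  R → 6
  π[g](R) → 6
  S → 3
  T → 6
  (S ⋈[f=e] T) → 3
  (π[g](R) ⋈[g=d] (S ⋈[f=e] T)) → 2
  γ[g; MIN(e)→a]((π[g](R) ⋈[g=d] (S ⋈[f=e] T))) → 1
  ρ[f/a](γ[g; MIN(e)→a]((π[g](R) ⋈[g=d] (S ⋈[f=e] T)))) → 1

|E| = 1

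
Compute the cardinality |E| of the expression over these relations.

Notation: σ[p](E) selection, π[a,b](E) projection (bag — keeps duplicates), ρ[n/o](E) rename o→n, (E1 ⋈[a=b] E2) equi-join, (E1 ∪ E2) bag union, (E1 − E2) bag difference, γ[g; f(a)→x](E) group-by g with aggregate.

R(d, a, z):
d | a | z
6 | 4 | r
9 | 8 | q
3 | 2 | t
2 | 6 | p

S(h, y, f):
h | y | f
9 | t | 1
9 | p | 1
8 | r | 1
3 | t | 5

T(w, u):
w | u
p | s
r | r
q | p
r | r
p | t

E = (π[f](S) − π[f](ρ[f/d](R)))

Row counts bottom-up:
  S → 4
  π[f](S) → 4
  R → 4
  ρ[f/d](R) → 4
  π[f](ρ[f/d](R)) → 4
  (π[f](S) − π[f](ρ[f/d](R))) → 4

|E| = 4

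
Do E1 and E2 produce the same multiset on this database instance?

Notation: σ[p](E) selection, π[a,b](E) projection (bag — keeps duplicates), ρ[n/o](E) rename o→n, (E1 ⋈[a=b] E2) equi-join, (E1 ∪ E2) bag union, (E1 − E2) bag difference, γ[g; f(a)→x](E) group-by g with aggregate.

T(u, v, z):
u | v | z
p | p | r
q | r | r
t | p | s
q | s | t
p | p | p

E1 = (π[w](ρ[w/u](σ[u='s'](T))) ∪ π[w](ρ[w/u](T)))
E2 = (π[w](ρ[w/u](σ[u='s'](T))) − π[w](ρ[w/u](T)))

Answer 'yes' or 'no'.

E1 row counts bottom-up:
  T → 5
  σ[u='s'](T) → 0
  ρ[w/u](σ[u='s'](T)) → 0
  π[w](ρ[w/u](σ[u='s'](T))) → 0
  T → 5
  ρ[w/u](T) → 5
  π[w](ρ[w/u](T)) → 5
  (π[w](ρ[w/u](σ[u='s'](T))) ∪ π[w](ρ[w/u](T))) → 5
E2 row counts bottom-up:
  T → 5
  σ[u='s'](T) → 0
  ρ[w/u](σ[u='s'](T)) → 0
  π[w](ρ[w/u](σ[u='s'](T))) → 0
  T → 5
  ρ[w/u](T) → 5
  π[w](ρ[w/u](T)) → 5
  (π[w](ρ[w/u](σ[u='s'](T))) − π[w](ρ[w/u](T))) → 0

E1 result:
w
p
p
q
q
t
E2 result:
w
(0 rows)
Witness: ('t',) appears 1× in E1 but 0× in E2.

no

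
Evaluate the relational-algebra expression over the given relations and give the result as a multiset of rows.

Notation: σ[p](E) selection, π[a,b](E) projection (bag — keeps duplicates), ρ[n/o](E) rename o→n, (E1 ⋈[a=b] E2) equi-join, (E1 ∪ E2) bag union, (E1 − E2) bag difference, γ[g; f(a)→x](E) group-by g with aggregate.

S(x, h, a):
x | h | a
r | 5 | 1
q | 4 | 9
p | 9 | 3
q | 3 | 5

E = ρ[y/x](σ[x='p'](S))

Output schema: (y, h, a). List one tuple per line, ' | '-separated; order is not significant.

Subexpression sizes:
  S → 4
  σ[x='p'](S) → 1
  ρ[y/x](σ[x='p'](S)) → 1

== RESULT ==
y | h | a
p | 9 | 3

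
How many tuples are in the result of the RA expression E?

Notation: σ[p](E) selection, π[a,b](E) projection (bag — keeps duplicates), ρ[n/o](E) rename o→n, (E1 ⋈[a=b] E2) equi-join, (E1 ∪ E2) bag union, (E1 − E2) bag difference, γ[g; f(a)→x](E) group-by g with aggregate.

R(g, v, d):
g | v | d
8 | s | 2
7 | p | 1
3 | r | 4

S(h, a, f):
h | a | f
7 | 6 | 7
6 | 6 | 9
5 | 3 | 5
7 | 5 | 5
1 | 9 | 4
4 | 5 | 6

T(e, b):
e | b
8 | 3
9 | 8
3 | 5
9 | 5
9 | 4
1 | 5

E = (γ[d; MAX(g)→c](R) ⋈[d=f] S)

Row counts bottom-up:
  R → 3
  γ[d; MAX(g)→c](R) → 3
  S → 6
  (γ[d; MAX(g)→c](R) ⋈[d=f] S) → 1

|E| = 1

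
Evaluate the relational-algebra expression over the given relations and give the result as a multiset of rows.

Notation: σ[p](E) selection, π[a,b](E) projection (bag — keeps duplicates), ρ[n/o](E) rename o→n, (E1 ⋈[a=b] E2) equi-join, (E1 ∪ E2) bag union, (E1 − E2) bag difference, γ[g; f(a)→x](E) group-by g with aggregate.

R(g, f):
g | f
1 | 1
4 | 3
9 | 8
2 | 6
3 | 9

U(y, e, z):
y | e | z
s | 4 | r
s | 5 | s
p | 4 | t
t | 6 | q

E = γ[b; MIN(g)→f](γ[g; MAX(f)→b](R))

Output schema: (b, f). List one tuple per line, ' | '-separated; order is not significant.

Per-node cardinality:
  R → 5
  γ[g; MAX(f)→b](R) → 5
  γ[b; MIN(g)→f](γ[g; MAX(f)→b](R)) → 5

== RESULT ==
b | f
1 | 1
3 | 4
6 | 2
8 | 9
9 | 3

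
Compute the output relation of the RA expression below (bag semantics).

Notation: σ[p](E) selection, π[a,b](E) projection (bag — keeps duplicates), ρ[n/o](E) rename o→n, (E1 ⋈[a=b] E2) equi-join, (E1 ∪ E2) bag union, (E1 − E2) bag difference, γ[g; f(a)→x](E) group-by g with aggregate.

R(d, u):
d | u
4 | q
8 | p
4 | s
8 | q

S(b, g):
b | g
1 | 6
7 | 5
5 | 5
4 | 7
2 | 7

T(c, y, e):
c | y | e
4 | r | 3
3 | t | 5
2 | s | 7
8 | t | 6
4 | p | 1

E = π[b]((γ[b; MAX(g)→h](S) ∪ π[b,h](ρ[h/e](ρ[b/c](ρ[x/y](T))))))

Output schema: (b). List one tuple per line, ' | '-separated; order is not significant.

Stepwise |·|:
  S → 5
  γ[b; MAX(g)→h](S) → 5
  T → 5
  ρ[x/y](T) → 5
  ρ[b/c](ρ[x/y](T)) → 5
  ρ[h/e](ρ[b/c](ρ[x/y](T))) → 5
  π[b,h](ρ[h/e](ρ[b/c](ρ[x/y](T)))) → 5
  (γ[b; MAX(g)→h](S) ∪ π[b,h](ρ[h/e](ρ[b/c](ρ[x/y](T))))) → 10
  π[b]((γ[b; MAX(g)→h](S) ∪ π[b,h](ρ[h/e](ρ[b/c](ρ[x/y](T)))))) → 10

== RESULT ==
b
1
2
2
3
4
4
4
5
7
8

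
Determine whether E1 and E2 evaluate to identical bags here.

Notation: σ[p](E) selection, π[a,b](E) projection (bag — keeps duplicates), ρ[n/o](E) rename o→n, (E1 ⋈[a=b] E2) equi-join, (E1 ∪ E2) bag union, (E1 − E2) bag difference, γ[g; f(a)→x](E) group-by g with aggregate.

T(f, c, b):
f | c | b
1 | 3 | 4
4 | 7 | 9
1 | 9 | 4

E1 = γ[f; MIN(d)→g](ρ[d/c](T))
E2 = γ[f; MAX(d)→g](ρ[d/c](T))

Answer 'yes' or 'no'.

E1 subexpression sizes:
  T → 3
  ρ[d/c](T) → 3
  γ[f; MIN(d)→g](ρ[d/c](T)) → 2
E2 subexpression sizes:
  T → 3
  ρ[d/c](T) → 3
  γ[f; MAX(d)→g](ρ[d/c](T)) → 2

E1 result:
f | g
1 | 3
4 | 7
E2 result:
f | g
1 | 9
4 | 7
Witness: (1, 9) appears 0× in E1 but 1× in E2.

no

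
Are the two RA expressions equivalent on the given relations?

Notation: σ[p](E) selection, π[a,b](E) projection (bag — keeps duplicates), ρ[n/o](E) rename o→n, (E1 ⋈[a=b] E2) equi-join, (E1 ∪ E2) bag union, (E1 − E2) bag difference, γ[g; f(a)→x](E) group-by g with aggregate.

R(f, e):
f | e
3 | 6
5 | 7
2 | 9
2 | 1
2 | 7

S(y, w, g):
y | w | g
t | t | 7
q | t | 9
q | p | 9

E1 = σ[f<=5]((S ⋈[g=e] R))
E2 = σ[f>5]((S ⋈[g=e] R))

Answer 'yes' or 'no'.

E1 row counts bottom-up:
  S → 3
  R → 5
  (S ⋈[g=e] R) → 4
  σ[f<=5]((S ⋈[g=e] R)) → 4
E2 row counts bottom-up:
  S → 3
  R → 5
  (S ⋈[g=e] R) → 4
  σ[f>5]((S ⋈[g=e] R)) → 0

E1 result:
y | w | g | f | e
q | p | 9 | 2 | 9
q | t | 9 | 2 | 9
t | t | 7 | 2 | 7
t | t | 7 | 5 | 7
E2 result:
y | w | g | f | e
(0 rows)
Witness: ('q', 't', 9, 2, 9) appears 1× in E1 but 0× in E2.

no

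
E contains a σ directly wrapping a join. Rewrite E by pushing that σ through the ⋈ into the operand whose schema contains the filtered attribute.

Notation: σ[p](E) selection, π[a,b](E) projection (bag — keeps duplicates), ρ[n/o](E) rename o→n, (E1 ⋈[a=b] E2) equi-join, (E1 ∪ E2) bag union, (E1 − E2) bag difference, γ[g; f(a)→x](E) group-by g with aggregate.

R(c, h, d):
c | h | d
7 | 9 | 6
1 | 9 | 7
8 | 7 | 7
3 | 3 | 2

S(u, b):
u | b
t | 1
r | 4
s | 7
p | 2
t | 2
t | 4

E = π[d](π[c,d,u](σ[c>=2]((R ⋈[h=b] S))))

σ filters on c, owned by the left side.
E' = π[d](π[c,d,u]((σ[c>=2](R) ⋈[h=b] S)))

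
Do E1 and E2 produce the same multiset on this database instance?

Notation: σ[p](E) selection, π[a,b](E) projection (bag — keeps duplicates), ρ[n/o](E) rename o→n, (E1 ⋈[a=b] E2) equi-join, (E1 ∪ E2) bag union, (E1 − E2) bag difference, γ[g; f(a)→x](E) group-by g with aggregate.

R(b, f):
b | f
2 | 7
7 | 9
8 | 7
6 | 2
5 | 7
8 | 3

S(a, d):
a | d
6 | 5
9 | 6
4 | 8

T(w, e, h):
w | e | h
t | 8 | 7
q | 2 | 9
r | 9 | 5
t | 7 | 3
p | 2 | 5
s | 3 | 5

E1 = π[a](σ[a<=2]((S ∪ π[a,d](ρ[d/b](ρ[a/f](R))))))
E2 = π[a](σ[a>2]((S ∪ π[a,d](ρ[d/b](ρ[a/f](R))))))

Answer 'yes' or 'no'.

E1 stepwise |·|:
  S → 3
  R → 6
  ρ[a/f](R) → 6
  ρ[d/b](ρ[a/f](R)) → 6
  π[a,d](ρ[d/b](ρ[a/f](R))) → 6
  (S ∪ π[a,d](ρ[d/b](ρ[a/f](R)))) → 9
  σ[a<=2]((S ∪ π[a,d](ρ[d/b](ρ[a/f](R))))) → 1
  π[a](σ[a<=2]((S ∪ π[a,d](ρ[d/b](ρ[a/f](R)))))) → 1
E2 stepwise |·|:
  S → 3
  R → 6
  ρ[a/f](R) → 6
  ρ[d/b](ρ[a/f](R)) → 6
  π[a,d](ρ[d/b](ρ[a/f](R))) → 6
  (S ∪ π[a,d](ρ[d/b](ρ[a/f](R)))) → 9
  σ[a>2]((S ∪ π[a,d](ρ[d/b](ρ[a/f](R))))) → 8
  π[a](σ[a>2]((S ∪ π[a,d](ρ[d/b](ρ[a/f](R)))))) → 8

E1 result:
a
2
E2 result:
a
3
4
6
7
7
7
9
9
Witness: (6,) appears 0× in E1 but 1× in E2.

no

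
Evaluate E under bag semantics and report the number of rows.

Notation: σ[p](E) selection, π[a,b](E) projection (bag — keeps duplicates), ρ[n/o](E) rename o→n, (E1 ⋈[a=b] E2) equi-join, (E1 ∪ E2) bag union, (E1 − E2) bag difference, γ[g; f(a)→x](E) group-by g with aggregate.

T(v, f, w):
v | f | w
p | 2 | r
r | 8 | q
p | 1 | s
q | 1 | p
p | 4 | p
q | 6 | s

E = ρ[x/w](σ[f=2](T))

Per-node cardinality:
  T → 6
  σ[f=2](T) → 1
  ρ[x/w](σ[f=2](T)) → 1

|E| = 1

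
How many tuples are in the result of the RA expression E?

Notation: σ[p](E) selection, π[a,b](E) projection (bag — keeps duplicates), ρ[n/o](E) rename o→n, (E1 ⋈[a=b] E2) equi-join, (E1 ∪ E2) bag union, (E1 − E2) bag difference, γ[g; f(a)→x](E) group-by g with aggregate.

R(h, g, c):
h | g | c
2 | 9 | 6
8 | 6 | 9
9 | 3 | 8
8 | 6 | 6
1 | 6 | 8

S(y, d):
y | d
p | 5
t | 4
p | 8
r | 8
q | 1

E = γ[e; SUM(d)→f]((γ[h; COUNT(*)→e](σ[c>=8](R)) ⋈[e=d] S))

Per-node cardinality:
  R → 5
  σ[c>=8](R) → 3
  γ[h; COUNT(*)→e](σ[c>=8](R)) → 3
  S → 5
  (γ[h; COUNT(*)→e](σ[c>=8](R)) ⋈[e=d] S) → 3
  γ[e; SUM(d)→f]((γ[h; COUNT(*)→e](σ[c>=8](R)) ⋈[e=d] S)) → 1

|E| = 1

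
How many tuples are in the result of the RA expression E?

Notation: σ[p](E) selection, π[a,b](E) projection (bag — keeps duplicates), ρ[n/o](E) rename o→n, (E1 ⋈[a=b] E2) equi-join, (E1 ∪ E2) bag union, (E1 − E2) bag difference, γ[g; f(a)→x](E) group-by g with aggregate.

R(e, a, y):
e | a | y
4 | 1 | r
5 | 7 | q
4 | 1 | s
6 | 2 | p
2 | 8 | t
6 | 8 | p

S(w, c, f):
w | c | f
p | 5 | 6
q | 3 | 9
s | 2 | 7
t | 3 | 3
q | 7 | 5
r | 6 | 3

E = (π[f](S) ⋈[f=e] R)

Row counts bottom-up:
  S → 6
  π[f](S) → 6
  R → 6
  (π[f](S) ⋈[f=e] R) → 3

|E| = 3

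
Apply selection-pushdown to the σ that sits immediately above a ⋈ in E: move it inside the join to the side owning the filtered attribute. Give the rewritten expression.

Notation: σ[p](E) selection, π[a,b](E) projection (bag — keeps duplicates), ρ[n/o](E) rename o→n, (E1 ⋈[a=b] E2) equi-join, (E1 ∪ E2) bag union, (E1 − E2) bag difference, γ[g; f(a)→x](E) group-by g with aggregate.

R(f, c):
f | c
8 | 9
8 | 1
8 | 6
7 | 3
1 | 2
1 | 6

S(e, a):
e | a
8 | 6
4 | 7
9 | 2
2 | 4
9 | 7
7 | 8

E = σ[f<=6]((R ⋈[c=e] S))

σ filters on f, owned by the left side.
E' = (σ[f<=6](R) ⋈[c=e] S)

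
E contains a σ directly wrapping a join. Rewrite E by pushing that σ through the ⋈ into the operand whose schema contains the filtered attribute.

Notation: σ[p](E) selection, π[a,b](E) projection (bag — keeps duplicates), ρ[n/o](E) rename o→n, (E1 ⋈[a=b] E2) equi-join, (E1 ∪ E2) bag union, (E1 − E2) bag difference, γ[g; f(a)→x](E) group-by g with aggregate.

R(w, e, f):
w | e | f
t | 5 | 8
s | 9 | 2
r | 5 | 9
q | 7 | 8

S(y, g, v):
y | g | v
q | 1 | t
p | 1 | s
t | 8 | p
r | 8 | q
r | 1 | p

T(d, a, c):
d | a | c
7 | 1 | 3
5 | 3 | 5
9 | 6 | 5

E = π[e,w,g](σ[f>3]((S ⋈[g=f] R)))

σ filters on f, owned by the right side.
E' = π[e,w,g]((S ⋈[g=f] σ[f>3](R)))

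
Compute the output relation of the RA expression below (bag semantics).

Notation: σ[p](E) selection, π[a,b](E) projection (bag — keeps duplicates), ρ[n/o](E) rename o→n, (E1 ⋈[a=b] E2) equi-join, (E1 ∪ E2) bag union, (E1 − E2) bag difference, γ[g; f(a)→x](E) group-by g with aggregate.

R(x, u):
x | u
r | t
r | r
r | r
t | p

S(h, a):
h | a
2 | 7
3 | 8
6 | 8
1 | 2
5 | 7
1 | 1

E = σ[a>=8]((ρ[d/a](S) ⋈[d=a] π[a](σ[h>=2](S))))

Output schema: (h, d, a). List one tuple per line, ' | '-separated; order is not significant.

Per-node cardinality:
  S → 6
  ρ[d/a](S) → 6
  S → 6
  σ[h>=2](S) → 4
  π[a](σ[h>=2](S)) → 4
  (ρ[d/a](S) ⋈[d=a] π[a](σ[h>=2](S))) → 8
  σ[a>=8]((ρ[d/a](S) ⋈[d=a] π[a](σ[h>=2](S)))) → 4

== RESULT ==
h | d | a
3 | 8 | 8
3 | 8 | 8
6 | 8 | 8
6 | 8 | 8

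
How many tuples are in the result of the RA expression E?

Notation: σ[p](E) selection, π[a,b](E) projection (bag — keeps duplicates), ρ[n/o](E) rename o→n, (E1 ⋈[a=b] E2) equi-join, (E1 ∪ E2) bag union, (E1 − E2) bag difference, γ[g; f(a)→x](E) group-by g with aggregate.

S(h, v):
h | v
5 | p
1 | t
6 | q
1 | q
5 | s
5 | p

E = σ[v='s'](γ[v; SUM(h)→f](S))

Stepwise |·|:
  S → 6
  γ[v; SUM(h)→f](S) → 4
  σ[v='s'](γ[v; SUM(h)→f](S)) → 1

|E| = 1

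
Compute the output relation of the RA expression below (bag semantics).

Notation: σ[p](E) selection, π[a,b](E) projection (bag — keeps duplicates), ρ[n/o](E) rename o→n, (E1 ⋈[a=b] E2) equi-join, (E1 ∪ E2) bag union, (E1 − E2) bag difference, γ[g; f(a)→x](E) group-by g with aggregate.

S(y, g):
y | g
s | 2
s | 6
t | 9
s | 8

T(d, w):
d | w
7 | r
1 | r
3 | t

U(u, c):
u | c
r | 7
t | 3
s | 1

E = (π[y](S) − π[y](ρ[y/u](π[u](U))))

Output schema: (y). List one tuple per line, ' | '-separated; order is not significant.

Row counts bottom-up:
  S → 4
  π[y](S) → 4
  U → 3
  π[u](U) → 3
  ρ[y/u](π[u](U)) → 3
  π[y](ρ[y/u](π[u](U))) → 3
  (π[y](S) − π[y](ρ[y/u](π[u](U)))) → 2

== RESULT ==
y
s
s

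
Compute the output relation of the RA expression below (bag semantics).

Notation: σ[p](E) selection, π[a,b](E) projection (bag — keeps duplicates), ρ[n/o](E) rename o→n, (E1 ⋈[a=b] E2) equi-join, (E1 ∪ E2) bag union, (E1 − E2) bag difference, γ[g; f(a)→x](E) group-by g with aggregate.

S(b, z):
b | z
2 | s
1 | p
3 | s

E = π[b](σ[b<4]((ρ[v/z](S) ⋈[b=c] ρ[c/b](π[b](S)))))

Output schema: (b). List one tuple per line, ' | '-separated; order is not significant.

Row counts bottom-up:
  S → 3
  ρ[v/z](S) → 3
  S → 3
  π[b](S) → 3
  ρ[c/b](π[b](S)) → 3
  (ρ[v/z](S) ⋈[b=c] ρ[c/b](π[b](S))) → 3
  σ[b<4]((ρ[v/z](S) ⋈[b=c] ρ[c/b](π[b](S)))) → 3
  π[b](σ[b<4]((ρ[v/z](S) ⋈[b=c] ρ[c/b](π[b](S))))) → 3

== RESULT ==
b
1
2
3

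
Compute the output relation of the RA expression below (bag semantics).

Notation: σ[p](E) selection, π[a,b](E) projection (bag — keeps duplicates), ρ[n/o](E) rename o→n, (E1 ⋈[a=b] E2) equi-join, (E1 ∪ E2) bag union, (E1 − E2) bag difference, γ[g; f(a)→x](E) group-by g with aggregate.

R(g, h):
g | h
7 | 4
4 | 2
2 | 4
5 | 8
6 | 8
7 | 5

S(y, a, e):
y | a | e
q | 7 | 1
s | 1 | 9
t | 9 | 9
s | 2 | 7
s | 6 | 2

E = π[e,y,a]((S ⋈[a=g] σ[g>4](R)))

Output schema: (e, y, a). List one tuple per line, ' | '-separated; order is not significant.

Row counts bottom-up:
  S → 5
  R → 6
  σ[g>4](R) → 4
  (S ⋈[a=g] σ[g>4](R)) → 3
  π[e,y,a]((S ⋈[a=g] σ[g>4](R))) → 3

== RESULT ==
e | y | a
1 | q | 7
1 | q | 7
2 | s | 6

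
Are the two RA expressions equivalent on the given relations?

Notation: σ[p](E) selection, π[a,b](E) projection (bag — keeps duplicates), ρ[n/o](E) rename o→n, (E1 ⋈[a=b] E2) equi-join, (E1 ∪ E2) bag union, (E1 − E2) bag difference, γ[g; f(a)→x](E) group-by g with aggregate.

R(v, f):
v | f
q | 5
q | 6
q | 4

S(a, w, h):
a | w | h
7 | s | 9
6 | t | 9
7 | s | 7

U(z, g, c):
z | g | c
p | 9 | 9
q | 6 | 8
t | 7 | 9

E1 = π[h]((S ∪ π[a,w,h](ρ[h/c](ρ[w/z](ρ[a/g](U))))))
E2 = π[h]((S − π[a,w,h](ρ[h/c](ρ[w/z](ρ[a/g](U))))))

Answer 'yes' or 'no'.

E1 subexpression sizes:
  S → 3
  U → 3
  ρ[a/g](U) → 3
  ρ[w/z](ρ[a/g](U)) → 3
  ρ[h/c](ρ[w/z](ρ[a/g](U))) → 3
  π[a,w,h](ρ[h/c](ρ[w/z](ρ[a/g](U)))) → 3
  (S ∪ π[a,w,h](ρ[h/c](ρ[w/z](ρ[a/g](U))))) → 6
  π[h]((S ∪ π[a,w,h](ρ[h/c](ρ[w/z](ρ[a/g](U)))))) → 6
E2 subexpression sizes:
  S → 3
  U → 3
  ρ[a/g](U) → 3
  ρ[w/z](ρ[a/g](U)) → 3
  ρ[h/c](ρ[w/z](ρ[a/g](U))) → 3
  π[a,w,h](ρ[h/c](ρ[w/z](ρ[a/g](U)))) → 3
  (S − π[a,w,h](ρ[h/c](ρ[w/z](ρ[a/g](U))))) → 3
  π[h]((S − π[a,w,h](ρ[h/c](ρ[w/z](ρ[a/g](U)))))) → 3

E1 result:
h
7
8
9
9
9
9
E2 result:
h
7
9
9
Witness: (8,) appears 1× in E1 but 0× in E2.

no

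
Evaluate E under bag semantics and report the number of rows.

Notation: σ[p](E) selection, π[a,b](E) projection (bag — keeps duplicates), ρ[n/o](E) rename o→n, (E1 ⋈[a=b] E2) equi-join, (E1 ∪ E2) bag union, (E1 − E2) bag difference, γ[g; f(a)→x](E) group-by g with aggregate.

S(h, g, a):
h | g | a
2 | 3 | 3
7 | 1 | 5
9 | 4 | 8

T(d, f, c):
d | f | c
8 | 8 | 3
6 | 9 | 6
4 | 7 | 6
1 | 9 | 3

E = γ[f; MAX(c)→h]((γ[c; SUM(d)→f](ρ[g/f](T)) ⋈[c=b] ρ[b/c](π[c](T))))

Row counts bottom-up:
  T → 4
  ρ[g/f](T) → 4
  γ[c; SUM(d)→f](ρ[g/f](T)) → 2
  T → 4
  π[c](T) → 4
  ρ[b/c](π[c](T)) → 4
  (γ[c; SUM(d)→f](ρ[g/f](T)) ⋈[c=b] ρ[b/c](π[c](T))) → 4
  γ[f; MAX(c)→h]((γ[c; SUM(d)→f](ρ[g/f](T)) ⋈[c=b] ρ[b/c](π[c](T)))) → 2

|E| = 2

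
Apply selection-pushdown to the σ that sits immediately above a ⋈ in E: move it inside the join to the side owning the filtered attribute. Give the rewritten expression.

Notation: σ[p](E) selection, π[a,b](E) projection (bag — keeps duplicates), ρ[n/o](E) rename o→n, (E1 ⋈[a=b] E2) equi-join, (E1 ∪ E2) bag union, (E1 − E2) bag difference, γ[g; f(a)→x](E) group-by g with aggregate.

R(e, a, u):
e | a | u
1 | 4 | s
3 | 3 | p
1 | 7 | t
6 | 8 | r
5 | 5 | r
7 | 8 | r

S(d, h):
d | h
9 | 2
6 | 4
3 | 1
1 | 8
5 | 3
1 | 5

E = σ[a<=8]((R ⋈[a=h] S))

σ filters on a, owned by the left side.
E' = (σ[a<=8](R) ⋈[a=h] S)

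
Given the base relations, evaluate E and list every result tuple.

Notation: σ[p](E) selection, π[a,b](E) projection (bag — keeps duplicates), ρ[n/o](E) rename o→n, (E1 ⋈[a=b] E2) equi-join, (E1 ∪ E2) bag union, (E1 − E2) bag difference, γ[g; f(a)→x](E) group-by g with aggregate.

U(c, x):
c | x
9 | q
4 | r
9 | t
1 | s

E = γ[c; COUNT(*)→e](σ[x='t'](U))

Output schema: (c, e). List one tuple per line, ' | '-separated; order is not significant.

Per-node cardinality:
  U → 4
  σ[x='t'](U) → 1
  γ[c; COUNT(*)→e](σ[x='t'](U)) → 1

== RESULT ==
c | e
9 | 1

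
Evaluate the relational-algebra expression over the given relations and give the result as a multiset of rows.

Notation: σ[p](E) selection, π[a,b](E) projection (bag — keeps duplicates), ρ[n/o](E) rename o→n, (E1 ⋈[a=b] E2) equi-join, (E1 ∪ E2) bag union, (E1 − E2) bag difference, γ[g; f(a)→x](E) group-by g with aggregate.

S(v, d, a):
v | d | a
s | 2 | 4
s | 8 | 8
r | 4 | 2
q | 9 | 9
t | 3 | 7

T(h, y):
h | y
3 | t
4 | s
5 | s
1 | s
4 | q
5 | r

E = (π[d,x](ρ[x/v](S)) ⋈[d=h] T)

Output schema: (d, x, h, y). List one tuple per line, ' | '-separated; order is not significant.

Per-node cardinality:
  S → 5
  ρ[x/v](S) → 5
  π[d,x](ρ[x/v](S)) → 5
  T → 6
  (π[d,x](ρ[x/v](S)) ⋈[d=h] T) → 3

== RESULT ==
d | x | h | y
3 | t | 3 | t
4 | r | 4 | q
4 | r | 4 | s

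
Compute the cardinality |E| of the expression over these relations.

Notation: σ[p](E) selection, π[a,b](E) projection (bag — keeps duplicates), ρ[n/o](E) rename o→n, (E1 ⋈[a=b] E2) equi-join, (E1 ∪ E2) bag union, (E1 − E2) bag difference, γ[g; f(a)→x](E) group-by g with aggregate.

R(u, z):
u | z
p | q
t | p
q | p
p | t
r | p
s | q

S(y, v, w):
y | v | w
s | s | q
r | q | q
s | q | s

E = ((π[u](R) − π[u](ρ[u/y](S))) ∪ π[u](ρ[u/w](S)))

Stepwise |·|:
  R → 6
  π[u](R) → 6
  S → 3
  ρ[u/y](S) → 3
  π[u](ρ[u/y](S)) → 3
  (π[u](R) − π[u](ρ[u/y](S))) → 4
  S → 3
  ρ[u/w](S) → 3
  π[u](ρ[u/w](S)) → 3
  ((π[u](R) − π[u](ρ[u/y](S))) ∪ π[u](ρ[u/w](S))) → 7

|E| = 7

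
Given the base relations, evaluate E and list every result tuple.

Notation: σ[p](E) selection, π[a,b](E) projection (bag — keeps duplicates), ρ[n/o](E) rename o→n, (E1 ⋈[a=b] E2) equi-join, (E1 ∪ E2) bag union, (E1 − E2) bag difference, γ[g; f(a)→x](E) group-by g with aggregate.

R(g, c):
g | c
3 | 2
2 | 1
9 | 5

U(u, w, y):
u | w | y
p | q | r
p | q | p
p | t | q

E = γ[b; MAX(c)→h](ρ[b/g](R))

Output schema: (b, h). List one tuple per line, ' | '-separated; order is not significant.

Row counts bottom-up:
  R → 3
  ρ[b/g](R) → 3
  γ[b; MAX(c)→h](ρ[b/g](R)) → 3

== RESULT ==
b | h
2 | 1
3 | 2
9 | 5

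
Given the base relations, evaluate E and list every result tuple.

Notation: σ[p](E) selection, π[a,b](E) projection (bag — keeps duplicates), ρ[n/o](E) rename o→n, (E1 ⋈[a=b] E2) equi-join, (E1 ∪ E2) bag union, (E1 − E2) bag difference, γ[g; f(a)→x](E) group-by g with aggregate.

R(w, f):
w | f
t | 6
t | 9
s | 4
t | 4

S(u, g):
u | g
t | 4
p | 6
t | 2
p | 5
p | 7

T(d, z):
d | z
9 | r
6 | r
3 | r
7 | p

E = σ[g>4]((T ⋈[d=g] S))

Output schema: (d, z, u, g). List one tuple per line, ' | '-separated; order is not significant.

Subexpression sizes:
  T → 4
  S → 5
  (T ⋈[d=g] S) → 2
  σ[g>4]((T ⋈[d=g] S)) → 2

== RESULT ==
d | z | u | g
6 | r | p | 6
7 | p | p | 7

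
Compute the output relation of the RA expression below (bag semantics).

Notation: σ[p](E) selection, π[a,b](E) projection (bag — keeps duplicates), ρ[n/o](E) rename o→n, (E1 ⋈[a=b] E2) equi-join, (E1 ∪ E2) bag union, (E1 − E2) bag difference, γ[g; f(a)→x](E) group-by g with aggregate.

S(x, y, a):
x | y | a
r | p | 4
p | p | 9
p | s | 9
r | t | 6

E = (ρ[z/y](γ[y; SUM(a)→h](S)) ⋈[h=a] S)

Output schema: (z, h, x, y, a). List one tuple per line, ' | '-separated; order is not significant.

Row counts bottom-up:
  S → 4
  γ[y; SUM(a)→h](S) → 3
  ρ[z/y](γ[y; SUM(a)→h](S)) → 3
  S → 4
  (ρ[z/y](γ[y; SUM(a)→h](S)) ⋈[h=a] S) → 3

== RESULT ==
z | h | x | y | a
s | 9 | p | p | 9
s | 9 | p | s | 9
t | 6 | r | t | 6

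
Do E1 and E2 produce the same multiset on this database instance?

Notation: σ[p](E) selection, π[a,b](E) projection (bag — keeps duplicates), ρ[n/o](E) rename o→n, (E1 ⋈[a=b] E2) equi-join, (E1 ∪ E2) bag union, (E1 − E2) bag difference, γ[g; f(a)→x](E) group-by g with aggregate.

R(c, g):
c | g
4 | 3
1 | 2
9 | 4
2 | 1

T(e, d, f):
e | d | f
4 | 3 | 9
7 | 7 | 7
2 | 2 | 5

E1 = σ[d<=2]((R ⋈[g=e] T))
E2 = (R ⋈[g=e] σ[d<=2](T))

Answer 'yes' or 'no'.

E1 subexpression sizes:
  R → 4
  T → 3
  (R ⋈[g=e] T) → 2
  σ[d<=2]((R ⋈[g=e] T)) → 1
E2 subexpression sizes:
  R → 4
  T → 3
  σ[d<=2](T) → 1
  (R ⋈[g=e] σ[d<=2](T)) → 1

E1 and E2 produce the same multiset:
c | g | e | d | f
1 | 2 | 2 | 2 | 5

yes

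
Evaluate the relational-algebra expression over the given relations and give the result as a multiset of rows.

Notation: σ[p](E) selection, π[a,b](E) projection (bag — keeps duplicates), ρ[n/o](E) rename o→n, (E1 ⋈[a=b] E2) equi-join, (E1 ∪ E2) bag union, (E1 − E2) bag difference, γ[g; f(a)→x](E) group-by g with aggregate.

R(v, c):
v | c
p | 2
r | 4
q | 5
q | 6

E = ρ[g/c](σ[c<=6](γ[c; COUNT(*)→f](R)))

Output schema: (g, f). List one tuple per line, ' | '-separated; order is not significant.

Subexpression sizes:
  R → 4
  γ[c; COUNT(*)→f](R) → 4
  σ[c<=6](γ[c; COUNT(*)→f](R)) → 4
  ρ[g/c](σ[c<=6](γ[c; COUNT(*)→f](R))) → 4

== RESULT ==
g | f
2 | 1
4 | 1
5 | 1
6 | 1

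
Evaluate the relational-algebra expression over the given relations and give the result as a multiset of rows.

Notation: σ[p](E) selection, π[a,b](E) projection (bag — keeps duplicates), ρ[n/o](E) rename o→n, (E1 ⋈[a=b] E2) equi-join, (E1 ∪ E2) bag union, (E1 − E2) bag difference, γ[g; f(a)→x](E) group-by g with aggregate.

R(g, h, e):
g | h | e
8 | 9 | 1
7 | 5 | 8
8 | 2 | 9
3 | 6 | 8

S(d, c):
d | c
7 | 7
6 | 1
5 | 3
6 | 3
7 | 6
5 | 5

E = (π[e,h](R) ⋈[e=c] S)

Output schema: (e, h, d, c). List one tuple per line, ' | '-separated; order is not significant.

Per-node cardinality:
  R → 4
  π[e,h](R) → 4
  S → 6
  (π[e,h](R) ⋈[e=c] S) → 1

== RESULT ==
e | h | d | c
1 | 9 | 6 | 1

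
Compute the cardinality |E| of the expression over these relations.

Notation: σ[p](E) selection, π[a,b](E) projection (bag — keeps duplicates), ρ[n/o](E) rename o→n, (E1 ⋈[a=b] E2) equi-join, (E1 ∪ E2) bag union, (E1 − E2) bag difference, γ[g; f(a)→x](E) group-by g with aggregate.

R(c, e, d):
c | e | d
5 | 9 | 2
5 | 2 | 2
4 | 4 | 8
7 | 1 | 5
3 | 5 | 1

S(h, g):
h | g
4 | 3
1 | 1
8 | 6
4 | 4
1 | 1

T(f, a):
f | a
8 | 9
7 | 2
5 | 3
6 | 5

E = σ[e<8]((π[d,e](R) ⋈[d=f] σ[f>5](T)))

Row counts bottom-up:
  R → 5
  π[d,e](R) → 5
  T → 4
  σ[f>5](T) → 3
  (π[d,e](R) ⋈[d=f] σ[f>5](T)) → 1
  σ[e<8]((π[d,e](R) ⋈[d=f] σ[f>5](T))) → 1

|E| = 1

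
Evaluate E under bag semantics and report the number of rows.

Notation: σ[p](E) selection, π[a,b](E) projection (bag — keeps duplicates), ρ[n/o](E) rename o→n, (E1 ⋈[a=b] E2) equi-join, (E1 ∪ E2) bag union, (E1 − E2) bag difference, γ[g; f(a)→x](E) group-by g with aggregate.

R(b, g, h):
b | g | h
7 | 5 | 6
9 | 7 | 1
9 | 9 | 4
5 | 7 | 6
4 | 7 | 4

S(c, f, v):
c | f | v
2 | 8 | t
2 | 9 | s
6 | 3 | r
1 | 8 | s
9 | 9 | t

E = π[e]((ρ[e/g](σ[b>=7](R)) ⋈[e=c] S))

Row counts bottom-up:
  R → 5
  σ[b>=7](R) → 3
  ρ[e/g](σ[b>=7](R)) → 3
  S → 5
  (ρ[e/g](σ[b>=7](R)) ⋈[e=c] S) → 1
  π[e]((ρ[e/g](σ[b>=7](R)) ⋈[e=c] S)) → 1

|E| = 1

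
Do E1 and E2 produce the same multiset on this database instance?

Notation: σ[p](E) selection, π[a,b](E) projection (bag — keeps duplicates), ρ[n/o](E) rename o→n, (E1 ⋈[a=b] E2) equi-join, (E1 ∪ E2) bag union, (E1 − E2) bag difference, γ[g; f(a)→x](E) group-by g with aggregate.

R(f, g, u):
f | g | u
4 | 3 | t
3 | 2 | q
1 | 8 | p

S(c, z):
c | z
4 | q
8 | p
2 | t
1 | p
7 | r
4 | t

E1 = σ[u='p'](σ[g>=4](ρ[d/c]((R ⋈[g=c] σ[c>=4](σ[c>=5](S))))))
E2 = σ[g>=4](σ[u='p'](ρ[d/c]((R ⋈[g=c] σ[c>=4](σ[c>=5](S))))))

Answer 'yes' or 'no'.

E1 per-node cardinality:
  R → 3
  S → 6
  σ[c>=5](S) → 2
  σ[c>=4](σ[c>=5](S)) → 2
  (R ⋈[g=c] σ[c>=4](σ[c>=5](S))) → 1
  ρ[d/c]((R ⋈[g=c] σ[c>=4](σ[c>=5](S)))) → 1
  σ[g>=4](ρ[d/c]((R ⋈[g=c] σ[c>=4](σ[c>=5](S))))) → 1
  σ[u='p'](σ[g>=4](ρ[d/c]((R ⋈[g=c] σ[c>=4](σ[c>=5](S)))))) → 1
E2 per-node cardinality:
  R → 3
  S → 6
  σ[c>=5](S) → 2
  σ[c>=4](σ[c>=5](S)) → 2
  (R ⋈[g=c] σ[c>=4](σ[c>=5](S))) → 1
  ρ[d/c]((R ⋈[g=c] σ[c>=4](σ[c>=5](S)))) → 1
  σ[u='p'](ρ[d/c]((R ⋈[g=c] σ[c>=4](σ[c>=5](S))))) → 1
  σ[g>=4](σ[u='p'](ρ[d/c]((R ⋈[g=c] σ[c>=4](σ[c>=5](S)))))) → 1

E1 and E2 produce the same multiset:
f | g | u | d | z
1 | 8 | p | 8 | p

yes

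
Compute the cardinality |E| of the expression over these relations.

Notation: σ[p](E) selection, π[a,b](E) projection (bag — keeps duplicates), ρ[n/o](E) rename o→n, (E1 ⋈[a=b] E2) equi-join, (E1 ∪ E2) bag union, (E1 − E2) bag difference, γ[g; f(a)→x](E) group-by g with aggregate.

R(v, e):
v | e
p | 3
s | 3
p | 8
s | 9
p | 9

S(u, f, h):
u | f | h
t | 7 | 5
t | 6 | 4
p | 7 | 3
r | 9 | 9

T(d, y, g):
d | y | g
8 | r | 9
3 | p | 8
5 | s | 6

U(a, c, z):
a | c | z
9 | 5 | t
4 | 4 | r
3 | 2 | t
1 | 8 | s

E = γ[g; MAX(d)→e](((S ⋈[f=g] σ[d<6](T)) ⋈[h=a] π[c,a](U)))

Stepwise |·|:
  S → 4
  T → 3
  σ[d<6](T) → 2
  (S ⋈[f=g] σ[d<6](T)) → 1
  U → 4
  π[c,a](U) → 4
  ((S ⋈[f=g] σ[d<6](T)) ⋈[h=a] π[c,a](U)) → 1
  γ[g; MAX(d)→e](((S ⋈[f=g] σ[d<6](T)) ⋈[h=a] π[c,a](U))) → 1

|E| = 1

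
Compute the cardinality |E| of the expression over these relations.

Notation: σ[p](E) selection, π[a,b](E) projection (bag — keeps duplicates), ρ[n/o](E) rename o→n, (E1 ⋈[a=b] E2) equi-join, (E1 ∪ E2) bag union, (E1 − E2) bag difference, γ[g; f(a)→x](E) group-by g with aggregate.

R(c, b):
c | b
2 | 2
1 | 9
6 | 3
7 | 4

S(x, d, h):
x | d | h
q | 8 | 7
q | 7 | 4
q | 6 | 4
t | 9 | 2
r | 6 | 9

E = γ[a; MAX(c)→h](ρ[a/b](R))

Subexpression sizes:
  R → 4
  ρ[a/b](R) → 4
  γ[a; MAX(c)→h](ρ[a/b](R)) → 4

|E| = 4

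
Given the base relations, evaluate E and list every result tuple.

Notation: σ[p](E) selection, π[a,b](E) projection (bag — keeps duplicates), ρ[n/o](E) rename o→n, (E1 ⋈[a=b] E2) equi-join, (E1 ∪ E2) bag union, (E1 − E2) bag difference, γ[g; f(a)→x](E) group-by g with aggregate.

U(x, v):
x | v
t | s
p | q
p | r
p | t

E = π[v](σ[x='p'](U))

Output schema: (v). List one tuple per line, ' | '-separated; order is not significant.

Per-node cardinality:
  U → 4
  σ[x='p'](U) → 3
  π[v](σ[x='p'](U)) → 3

== RESULT ==
v
q
r
t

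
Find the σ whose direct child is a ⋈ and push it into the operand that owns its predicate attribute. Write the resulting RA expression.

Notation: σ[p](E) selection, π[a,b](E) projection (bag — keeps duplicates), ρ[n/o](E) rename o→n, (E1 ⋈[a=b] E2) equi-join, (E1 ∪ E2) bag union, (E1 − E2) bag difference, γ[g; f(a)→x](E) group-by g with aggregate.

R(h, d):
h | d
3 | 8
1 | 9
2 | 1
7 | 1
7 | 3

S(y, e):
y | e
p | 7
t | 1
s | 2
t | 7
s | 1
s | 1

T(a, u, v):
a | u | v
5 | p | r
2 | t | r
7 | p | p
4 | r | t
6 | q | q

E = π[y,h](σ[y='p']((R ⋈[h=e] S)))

σ filters on y, owned by the right side.
E' = π[y,h]((R ⋈[h=e] σ[y='p'](S)))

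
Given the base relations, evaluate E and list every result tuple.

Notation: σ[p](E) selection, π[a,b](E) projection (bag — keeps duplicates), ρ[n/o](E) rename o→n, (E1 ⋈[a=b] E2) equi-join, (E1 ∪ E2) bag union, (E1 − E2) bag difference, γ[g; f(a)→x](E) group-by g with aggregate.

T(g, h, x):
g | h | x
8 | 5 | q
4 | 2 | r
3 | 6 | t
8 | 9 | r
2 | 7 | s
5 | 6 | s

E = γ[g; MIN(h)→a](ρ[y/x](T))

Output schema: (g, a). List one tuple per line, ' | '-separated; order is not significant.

Row counts bottom-up:
  T → 6
  ρ[y/x](T) → 6
  γ[g; MIN(h)→a](ρ[y/x](T)) → 5

== RESULT ==
g | a
2 | 7
3 | 6
4 | 2
5 | 6
8 | 5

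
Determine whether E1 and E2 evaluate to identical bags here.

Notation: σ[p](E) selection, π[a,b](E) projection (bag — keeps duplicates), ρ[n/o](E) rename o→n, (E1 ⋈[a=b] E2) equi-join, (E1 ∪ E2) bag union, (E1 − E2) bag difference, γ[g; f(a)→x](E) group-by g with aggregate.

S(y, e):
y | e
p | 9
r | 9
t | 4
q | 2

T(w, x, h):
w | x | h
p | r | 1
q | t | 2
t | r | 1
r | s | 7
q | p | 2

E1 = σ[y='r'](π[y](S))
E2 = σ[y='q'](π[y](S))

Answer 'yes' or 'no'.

E1 row counts bottom-up:
  S → 4
  π[y](S) → 4
  σ[y='r'](π[y](S)) → 1
E2 row counts bottom-up:
  S → 4
  π[y](S) → 4
  σ[y='q'](π[y](S)) → 1

E1 result:
y
r
E2 result:
y
q
Witness: ('q',) appears 0× in E1 but 1× in E2.

no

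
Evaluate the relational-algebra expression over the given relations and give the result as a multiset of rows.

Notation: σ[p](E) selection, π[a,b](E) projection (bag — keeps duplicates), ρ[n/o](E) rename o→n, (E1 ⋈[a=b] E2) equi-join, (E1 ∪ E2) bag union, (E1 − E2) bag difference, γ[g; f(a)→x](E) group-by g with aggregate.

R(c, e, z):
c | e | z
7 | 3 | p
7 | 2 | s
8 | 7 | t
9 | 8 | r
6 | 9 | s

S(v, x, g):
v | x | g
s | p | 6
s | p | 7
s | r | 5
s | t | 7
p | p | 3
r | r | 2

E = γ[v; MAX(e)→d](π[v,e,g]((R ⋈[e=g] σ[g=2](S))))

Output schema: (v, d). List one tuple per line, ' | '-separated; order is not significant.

Stepwise |·|:
  R → 5
  S → 6
  σ[g=2](S) → 1
  (R ⋈[e=g] σ[g=2](S)) → 1
  π[v,e,g]((R ⋈[e=g] σ[g=2](S))) → 1
  γ[v; MAX(e)→d](π[v,e,g]((R ⋈[e=g] σ[g=2](S)))) → 1

== RESULT ==
v | d
r | 2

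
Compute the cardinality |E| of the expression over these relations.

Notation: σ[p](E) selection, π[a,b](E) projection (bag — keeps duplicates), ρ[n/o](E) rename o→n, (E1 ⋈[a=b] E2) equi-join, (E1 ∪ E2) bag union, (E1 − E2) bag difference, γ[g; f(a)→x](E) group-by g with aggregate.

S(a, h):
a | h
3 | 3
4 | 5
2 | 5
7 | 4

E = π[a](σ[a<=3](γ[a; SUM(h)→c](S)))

Stepwise |·|:
  S → 4
  γ[a; SUM(h)→c](S) → 4
  σ[a<=3](γ[a; SUM(h)→c](S)) → 2
  π[a](σ[a<=3](γ[a; SUM(h)→c](S))) → 2

|E| = 2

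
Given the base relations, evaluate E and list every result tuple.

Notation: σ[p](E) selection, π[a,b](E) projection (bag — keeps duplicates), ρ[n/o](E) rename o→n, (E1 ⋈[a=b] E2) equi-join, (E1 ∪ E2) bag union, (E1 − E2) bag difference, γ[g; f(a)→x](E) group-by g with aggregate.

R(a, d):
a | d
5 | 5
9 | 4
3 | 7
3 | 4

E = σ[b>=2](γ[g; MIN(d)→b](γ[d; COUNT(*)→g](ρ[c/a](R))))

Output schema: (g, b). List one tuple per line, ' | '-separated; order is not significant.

Row counts bottom-up:
  R → 4
  ρ[c/a](R) → 4
  γ[d; COUNT(*)→g](ρ[c/a](R)) → 3
  γ[g; MIN(d)→b](γ[d; COUNT(*)→g](ρ[c/a](R))) → 2
  σ[b>=2](γ[g; MIN(d)→b](γ[d; COUNT(*)→g](ρ[c/a](R)))) → 2

== RESULT ==
g | b
1 | 5
2 | 4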